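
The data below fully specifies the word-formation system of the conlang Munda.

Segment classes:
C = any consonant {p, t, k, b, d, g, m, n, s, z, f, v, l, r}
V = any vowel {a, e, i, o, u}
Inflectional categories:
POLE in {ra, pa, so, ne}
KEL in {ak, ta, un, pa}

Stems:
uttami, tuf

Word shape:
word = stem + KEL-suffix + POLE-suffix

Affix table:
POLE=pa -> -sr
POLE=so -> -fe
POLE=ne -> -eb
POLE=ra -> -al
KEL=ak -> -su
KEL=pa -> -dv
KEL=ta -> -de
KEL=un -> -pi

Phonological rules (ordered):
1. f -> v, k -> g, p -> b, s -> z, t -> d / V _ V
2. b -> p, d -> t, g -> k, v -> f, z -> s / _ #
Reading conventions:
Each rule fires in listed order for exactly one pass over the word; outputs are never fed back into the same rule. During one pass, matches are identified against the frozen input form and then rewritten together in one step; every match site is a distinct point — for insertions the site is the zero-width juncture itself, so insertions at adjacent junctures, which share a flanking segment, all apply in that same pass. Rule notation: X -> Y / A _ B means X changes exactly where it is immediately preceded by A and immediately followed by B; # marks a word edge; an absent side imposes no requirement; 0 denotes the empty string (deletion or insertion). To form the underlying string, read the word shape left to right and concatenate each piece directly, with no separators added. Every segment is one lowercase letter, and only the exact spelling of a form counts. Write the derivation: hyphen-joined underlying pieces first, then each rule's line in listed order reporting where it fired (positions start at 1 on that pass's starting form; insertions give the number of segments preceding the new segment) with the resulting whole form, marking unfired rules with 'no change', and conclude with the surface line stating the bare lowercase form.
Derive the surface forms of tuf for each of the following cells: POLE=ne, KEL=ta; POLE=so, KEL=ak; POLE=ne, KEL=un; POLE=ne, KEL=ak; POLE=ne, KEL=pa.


cell POLE=ne, KEL=ta:
underlying: tuf-de-eb
1. f -> v, k -> g, p -> b, s -> z, t -> d / V _ V: no change
2. b -> p, d -> t, g -> k, v -> f, z -> s / _ #: fires at position(s) 7: tufdeep
surface: tufdeep

cell POLE=so, KEL=ak:
underlying: tuf-su-fe
1. f -> v, k -> g, p -> b, s -> z, t -> d / V _ V: fires at position(s) 6: tufsuve
2. b -> p, d -> t, g -> k, v -> f, z -> s / _ #: no change
surface: tufsuve

cell POLE=ne, KEL=un:
underlying: tuf-pi-eb
1. f -> v, k -> g, p -> b, s -> z, t -> d / V _ V: no change
2. b -> p, d -> t, g -> k, v -> f, z -> s / _ #: fires at position(s) 7: tufpiep
surface: tufpiep

cell POLE=ne, KEL=ak:
underlying: tuf-su-eb
1. f -> v, k -> g, p -> b, s -> z, t -> d / V _ V: no change
2. b -> p, d -> t, g -> k, v -> f, z -> s / _ #: fires at position(s) 7: tufsuep
surface: tufsuep

cell POLE=ne, KEL=pa:
underlying: tuf-dv-eb
1. f -> v, k -> g, p -> b, s -> z, t -> d / V _ V: no change
2. b -> p, d -> t, g -> k, v -> f, z -> s / _ #: fires at position(s) 7: tufdvep
surface: tufdvep


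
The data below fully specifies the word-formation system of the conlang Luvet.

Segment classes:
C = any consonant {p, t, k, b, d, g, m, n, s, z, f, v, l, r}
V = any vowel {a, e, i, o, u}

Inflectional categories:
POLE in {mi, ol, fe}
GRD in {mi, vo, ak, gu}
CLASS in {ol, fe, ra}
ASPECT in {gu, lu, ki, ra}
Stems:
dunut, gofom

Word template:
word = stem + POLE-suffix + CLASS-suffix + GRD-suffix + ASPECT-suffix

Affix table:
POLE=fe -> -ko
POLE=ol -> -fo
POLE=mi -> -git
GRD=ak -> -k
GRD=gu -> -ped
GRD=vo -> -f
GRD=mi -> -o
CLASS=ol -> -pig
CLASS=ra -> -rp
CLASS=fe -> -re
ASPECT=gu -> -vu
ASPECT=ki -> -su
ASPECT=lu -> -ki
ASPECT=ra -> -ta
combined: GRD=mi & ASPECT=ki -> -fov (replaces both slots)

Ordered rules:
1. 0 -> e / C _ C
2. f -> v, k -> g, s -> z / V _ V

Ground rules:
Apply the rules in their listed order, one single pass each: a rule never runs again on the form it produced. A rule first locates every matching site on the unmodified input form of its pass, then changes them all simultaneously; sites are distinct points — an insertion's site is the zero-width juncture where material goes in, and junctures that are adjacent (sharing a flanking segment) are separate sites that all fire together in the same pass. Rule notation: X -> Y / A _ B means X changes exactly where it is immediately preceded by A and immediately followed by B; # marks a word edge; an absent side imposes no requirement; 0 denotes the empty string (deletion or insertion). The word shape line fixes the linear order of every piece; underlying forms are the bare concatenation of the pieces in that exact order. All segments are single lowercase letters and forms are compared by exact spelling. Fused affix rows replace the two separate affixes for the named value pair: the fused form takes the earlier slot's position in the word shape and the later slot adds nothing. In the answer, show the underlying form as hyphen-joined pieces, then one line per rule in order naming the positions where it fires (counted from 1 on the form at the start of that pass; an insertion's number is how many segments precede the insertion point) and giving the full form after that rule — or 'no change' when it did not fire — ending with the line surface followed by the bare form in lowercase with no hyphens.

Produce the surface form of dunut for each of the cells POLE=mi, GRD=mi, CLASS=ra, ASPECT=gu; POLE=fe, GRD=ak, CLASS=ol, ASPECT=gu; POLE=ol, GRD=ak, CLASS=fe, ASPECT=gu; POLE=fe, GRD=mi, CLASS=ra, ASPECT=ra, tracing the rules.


cell POLE=mi, GRD=mi, CLASS=ra, ASPECT=gu:
underlying: dunut-git-rp-o-vu
1. 0 -> e / C _ C: inserts after position(s) 5, 8, 9: dunutegiterepovu
2. f -> v, k -> g, s -> z / V _ V: no change
surface: dunutegiterepovu

cell POLE=fe, GRD=ak, CLASS=ol, ASPECT=gu:
underlying: dunut-ko-pig-k-vu
1. 0 -> e / C _ C: inserts after position(s) 5, 10, 11: dunutekopigekevu
2. f -> v, k -> g, s -> z / V _ V: fires at position(s) 7, 13: dunutegopigegevu
surface: dunutegopigegevu

cell POLE=ol, GRD=ak, CLASS=fe, ASPECT=gu:
underlying: dunut-fo-re-k-vu
1. 0 -> e / C _ C: inserts after position(s) 5, 10: dunuteforekevu
2. f -> v, k -> g, s -> z / V _ V: fires at position(s) 7, 11: dunutevoregevu
surface: dunutevoregevu

cell POLE=fe, GRD=mi, CLASS=ra, ASPECT=ra:
underlying: dunut-ko-rp-o-ta
1. 0 -> e / C _ C: inserts after position(s) 5, 8: dunutekorepota
2. f -> v, k -> g, s -> z / V _ V: fires at position(s) 7: dunutegorepota
surface: dunutegorepota


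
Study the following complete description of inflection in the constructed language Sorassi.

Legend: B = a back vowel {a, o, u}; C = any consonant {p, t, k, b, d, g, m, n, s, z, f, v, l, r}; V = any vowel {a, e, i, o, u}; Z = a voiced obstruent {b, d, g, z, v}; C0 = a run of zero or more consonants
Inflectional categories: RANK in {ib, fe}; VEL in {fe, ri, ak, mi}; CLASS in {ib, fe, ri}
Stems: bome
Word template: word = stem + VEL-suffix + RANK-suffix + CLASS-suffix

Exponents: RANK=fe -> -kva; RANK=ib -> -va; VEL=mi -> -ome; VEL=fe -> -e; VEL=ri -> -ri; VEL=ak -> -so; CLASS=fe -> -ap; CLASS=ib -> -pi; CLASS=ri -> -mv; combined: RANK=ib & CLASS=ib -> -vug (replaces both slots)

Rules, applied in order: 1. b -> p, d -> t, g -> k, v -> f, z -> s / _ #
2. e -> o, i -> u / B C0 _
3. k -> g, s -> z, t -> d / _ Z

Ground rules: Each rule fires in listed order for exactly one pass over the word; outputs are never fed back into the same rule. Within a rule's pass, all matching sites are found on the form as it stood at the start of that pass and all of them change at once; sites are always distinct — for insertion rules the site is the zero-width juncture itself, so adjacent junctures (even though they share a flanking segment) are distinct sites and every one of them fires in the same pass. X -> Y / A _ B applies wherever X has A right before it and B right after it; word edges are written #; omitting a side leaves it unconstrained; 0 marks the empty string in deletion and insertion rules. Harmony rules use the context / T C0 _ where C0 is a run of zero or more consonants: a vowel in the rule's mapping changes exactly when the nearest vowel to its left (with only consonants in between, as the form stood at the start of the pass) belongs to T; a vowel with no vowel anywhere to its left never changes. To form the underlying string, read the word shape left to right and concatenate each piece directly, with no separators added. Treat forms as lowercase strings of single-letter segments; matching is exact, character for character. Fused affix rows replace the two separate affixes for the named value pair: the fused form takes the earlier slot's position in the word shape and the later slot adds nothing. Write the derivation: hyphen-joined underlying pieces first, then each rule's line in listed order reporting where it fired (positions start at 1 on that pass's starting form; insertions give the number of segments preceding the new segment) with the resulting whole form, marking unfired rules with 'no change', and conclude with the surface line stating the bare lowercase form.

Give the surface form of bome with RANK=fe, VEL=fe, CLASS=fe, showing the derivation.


underlying: bome-e-kva-ap
1. b -> p, d -> t, g -> k, v -> f, z -> s / _ #: no change
2. e -> o, i -> u / B C0 _: fires at position(s) 4: bomoekvaap
3. k -> g, s -> z, t -> d / _ Z: fires at position(s) 6: bomoegvaap
surface: bomoegvaap


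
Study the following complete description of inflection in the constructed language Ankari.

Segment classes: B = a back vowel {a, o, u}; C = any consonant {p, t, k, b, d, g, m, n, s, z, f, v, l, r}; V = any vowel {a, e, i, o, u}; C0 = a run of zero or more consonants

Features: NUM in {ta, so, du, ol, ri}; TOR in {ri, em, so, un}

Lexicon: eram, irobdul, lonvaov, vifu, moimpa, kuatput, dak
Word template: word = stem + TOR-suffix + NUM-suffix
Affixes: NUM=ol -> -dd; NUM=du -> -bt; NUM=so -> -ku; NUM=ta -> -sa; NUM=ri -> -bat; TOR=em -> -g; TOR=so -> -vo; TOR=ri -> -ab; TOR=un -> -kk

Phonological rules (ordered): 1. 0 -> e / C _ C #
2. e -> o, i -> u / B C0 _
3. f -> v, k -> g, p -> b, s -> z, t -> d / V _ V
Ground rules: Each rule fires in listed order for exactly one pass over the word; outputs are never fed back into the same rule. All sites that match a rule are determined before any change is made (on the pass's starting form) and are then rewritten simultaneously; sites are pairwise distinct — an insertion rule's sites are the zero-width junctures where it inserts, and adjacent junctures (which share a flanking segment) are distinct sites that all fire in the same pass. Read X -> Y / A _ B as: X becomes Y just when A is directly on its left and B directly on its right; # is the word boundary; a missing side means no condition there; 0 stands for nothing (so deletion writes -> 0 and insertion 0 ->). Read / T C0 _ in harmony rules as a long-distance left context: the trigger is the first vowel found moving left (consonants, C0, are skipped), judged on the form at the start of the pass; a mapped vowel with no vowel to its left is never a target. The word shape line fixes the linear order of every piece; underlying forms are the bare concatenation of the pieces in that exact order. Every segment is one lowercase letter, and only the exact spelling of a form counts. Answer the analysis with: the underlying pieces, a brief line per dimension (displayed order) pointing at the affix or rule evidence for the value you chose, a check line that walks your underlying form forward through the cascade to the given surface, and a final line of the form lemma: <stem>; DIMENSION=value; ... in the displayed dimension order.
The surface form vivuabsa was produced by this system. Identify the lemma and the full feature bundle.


underlying: vifu-ab-sa
NUM=ta - signalled by the affix -sa
TOR=ri - signalled by the affix -ab
check: vifuabsa -> vifuabsa -> vifuabsa -> vivuabsa
lemma: vifu; NUM=ta; TOR=ri


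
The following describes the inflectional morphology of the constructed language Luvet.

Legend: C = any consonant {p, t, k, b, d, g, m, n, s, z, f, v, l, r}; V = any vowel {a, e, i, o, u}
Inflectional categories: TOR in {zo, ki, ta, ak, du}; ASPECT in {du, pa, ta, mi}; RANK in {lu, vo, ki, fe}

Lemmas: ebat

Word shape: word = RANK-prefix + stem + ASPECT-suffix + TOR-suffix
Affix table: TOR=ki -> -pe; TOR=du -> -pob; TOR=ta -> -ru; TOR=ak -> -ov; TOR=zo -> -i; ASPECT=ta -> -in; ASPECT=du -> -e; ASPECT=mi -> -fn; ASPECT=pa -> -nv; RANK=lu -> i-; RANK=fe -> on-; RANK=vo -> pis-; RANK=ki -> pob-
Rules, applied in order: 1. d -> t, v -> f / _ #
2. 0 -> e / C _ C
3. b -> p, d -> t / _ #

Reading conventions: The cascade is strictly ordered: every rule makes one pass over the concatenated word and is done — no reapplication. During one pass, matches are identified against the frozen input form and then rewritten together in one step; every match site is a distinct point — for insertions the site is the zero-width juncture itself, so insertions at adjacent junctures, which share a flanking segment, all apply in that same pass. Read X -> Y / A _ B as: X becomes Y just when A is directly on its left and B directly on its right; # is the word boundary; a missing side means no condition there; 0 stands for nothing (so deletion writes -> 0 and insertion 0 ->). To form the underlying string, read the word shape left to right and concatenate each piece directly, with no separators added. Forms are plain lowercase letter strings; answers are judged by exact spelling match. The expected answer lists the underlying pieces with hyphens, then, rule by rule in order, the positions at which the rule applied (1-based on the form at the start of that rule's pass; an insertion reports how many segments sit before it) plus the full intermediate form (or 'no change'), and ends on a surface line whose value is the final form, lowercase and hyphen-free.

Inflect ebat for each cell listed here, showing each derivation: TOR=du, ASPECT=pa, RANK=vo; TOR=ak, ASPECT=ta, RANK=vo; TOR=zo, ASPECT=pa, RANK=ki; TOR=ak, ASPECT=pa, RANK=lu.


cell TOR=du, ASPECT=pa, RANK=vo:
underlying: pis-ebat-nv-pob
1. d -> t, v -> f / _ #: no change
2. 0 -> e / C _ C: inserts after position(s) 7, 8, 9: pisebatenevepob
3. b -> p, d -> t / _ #: fires at position(s) 15: pisebatenevepop
surface: pisebatenevepop

cell TOR=ak, ASPECT=ta, RANK=vo:
underlying: pis-ebat-in-ov
1. d -> t, v -> f / _ #: fires at position(s) 11: pisebatinof
2. 0 -> e / C _ C: no change
3. b -> p, d -> t / _ #: no change
surface: pisebatinof

cell TOR=zo, ASPECT=pa, RANK=ki:
underlying: pob-ebat-nv-i
1. d -> t, v -> f / _ #: no change
2. 0 -> e / C _ C: inserts after position(s) 7, 8: pobebatenevi
3. b -> p, d -> t / _ #: no change
surface: pobebatenevi

cell TOR=ak, ASPECT=pa, RANK=lu:
underlying: i-ebat-nv-ov
1. d -> t, v -> f / _ #: fires at position(s) 9: iebatnvof
2. 0 -> e / C _ C: inserts after position(s) 5, 6: iebatenevof
3. b -> p, d -> t / _ #: no change
surface: iebatenevof


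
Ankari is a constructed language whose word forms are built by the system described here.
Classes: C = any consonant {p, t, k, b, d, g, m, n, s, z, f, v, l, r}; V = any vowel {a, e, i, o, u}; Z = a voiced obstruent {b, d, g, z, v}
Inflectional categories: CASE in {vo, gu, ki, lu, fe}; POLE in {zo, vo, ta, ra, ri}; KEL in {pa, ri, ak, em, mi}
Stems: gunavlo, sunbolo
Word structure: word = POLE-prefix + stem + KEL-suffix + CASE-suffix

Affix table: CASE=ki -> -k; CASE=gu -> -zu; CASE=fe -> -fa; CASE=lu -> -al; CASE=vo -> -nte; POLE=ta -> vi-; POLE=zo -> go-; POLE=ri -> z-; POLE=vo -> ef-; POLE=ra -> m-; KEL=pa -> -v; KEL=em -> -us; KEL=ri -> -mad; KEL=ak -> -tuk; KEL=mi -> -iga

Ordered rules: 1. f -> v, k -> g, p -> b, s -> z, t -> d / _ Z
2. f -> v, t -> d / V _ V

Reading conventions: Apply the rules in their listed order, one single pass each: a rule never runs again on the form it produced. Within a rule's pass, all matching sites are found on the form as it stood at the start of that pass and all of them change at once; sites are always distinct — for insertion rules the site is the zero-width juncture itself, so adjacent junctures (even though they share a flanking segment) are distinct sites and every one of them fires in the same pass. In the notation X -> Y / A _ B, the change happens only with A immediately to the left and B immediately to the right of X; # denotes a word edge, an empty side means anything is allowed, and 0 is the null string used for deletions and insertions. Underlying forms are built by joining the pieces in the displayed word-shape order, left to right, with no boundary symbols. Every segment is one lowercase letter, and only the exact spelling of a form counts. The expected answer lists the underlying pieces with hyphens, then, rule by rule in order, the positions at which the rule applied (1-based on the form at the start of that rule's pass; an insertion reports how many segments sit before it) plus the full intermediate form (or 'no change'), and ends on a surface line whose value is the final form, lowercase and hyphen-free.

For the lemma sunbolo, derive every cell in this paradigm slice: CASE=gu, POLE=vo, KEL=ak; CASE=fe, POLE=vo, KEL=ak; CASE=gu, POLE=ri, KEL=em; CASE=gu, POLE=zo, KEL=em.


cell CASE=gu, POLE=vo, KEL=ak:
underlying: ef-sunbolo-tuk-zu
1. f -> v, k -> g, p -> b, s -> z, t -> d / _ Z: fires at position(s) 12: efsunbolotugzu
2. f -> v, t -> d / V _ V: fires at position(s) 10: efsunbolodugzu
surface: efsunbolodugzu

cell CASE=fe, POLE=vo, KEL=ak:
underlying: ef-sunbolo-tuk-fa
1. f -> v, k -> g, p -> b, s -> z, t -> d / _ Z: no change
2. f -> v, t -> d / V _ V: fires at position(s) 10: efsunbolodukfa
surface: efsunbolodukfa

cell CASE=gu, POLE=ri, KEL=em:
underlying: z-sunbolo-us-zu
1. f -> v, k -> g, p -> b, s -> z, t -> d / _ Z: fires at position(s) 10: zsunbolouzzu
2. f -> v, t -> d / V _ V: no change
surface: zsunbolouzzu

cell CASE=gu, POLE=zo, KEL=em:
underlying: go-sunbolo-us-zu
1. f -> v, k -> g, p -> b, s -> z, t -> d / _ Z: fires at position(s) 11: gosunbolouzzu
2. f -> v, t -> d / V _ V: no change
surface: gosunbolouzzu


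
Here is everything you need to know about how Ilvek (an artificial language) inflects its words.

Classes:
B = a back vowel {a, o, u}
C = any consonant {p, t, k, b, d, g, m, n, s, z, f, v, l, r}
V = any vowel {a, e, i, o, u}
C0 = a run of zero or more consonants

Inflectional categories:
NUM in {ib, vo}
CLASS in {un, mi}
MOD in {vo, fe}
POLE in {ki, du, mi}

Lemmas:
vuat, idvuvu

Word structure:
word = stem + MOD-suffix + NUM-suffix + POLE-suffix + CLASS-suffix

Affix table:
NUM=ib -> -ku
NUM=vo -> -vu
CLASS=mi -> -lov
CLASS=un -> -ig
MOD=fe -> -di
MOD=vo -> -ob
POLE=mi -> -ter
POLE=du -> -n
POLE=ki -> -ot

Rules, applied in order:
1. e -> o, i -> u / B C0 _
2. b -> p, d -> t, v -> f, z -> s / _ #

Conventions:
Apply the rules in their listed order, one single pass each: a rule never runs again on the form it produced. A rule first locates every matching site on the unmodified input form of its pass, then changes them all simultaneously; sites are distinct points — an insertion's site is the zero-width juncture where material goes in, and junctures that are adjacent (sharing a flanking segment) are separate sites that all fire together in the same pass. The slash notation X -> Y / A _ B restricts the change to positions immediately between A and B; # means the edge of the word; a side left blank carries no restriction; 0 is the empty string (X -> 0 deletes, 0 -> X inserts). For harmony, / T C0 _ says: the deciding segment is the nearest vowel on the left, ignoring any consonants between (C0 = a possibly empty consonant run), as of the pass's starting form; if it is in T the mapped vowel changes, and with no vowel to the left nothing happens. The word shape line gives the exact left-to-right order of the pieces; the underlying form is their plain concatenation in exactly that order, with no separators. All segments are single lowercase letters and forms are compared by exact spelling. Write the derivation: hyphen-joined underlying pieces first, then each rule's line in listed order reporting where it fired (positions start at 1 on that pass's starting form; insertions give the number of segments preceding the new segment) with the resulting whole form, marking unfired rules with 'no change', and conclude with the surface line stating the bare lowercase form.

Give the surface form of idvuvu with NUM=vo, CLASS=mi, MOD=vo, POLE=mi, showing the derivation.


underlying: idvuvu-ob-vu-ter-lov
1. e -> o, i -> u / B C0 _: fires at position(s) 12: idvuvuobvutorlov
2. b -> p, d -> t, v -> f, z -> s / _ #: fires at position(s) 16: idvuvuobvutorlof
surface: idvuvuobvutorlof


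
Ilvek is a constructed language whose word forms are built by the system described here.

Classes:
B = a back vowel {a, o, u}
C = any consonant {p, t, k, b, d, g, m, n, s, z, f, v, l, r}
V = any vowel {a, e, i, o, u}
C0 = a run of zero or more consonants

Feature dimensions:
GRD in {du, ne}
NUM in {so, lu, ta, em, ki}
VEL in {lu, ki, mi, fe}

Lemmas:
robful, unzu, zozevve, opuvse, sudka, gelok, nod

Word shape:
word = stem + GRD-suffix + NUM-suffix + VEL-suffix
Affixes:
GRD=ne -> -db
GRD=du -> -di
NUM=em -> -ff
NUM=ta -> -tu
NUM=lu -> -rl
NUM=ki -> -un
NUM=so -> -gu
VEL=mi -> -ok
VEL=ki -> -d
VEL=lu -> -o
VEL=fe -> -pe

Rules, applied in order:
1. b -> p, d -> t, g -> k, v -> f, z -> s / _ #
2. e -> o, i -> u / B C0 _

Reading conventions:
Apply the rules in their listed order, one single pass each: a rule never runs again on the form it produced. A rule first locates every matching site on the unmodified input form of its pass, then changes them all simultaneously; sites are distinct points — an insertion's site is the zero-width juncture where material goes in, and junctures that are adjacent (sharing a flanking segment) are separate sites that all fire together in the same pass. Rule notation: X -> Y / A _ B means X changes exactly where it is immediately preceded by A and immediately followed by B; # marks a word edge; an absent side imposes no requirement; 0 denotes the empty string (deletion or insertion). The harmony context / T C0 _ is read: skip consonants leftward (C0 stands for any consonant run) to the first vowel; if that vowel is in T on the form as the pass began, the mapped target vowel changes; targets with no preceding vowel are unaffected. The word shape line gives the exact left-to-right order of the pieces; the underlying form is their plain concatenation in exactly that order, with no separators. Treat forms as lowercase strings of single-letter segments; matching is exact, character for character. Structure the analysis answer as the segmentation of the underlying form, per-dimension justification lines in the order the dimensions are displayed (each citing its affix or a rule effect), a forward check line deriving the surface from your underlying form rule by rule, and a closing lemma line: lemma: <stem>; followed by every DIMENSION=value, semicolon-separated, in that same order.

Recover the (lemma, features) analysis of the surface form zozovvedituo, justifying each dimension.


underlying: zozevve-di-tu-o
GRD=du - signalled by the affix -di
NUM=ta - signalled by the affix -tu
VEL=lu - signalled by the affix -o
check: zozevvedituo -> zozevvedituo -> zozovvedituo
lemma: zozevve; GRD=du; NUM=ta; VEL=lu


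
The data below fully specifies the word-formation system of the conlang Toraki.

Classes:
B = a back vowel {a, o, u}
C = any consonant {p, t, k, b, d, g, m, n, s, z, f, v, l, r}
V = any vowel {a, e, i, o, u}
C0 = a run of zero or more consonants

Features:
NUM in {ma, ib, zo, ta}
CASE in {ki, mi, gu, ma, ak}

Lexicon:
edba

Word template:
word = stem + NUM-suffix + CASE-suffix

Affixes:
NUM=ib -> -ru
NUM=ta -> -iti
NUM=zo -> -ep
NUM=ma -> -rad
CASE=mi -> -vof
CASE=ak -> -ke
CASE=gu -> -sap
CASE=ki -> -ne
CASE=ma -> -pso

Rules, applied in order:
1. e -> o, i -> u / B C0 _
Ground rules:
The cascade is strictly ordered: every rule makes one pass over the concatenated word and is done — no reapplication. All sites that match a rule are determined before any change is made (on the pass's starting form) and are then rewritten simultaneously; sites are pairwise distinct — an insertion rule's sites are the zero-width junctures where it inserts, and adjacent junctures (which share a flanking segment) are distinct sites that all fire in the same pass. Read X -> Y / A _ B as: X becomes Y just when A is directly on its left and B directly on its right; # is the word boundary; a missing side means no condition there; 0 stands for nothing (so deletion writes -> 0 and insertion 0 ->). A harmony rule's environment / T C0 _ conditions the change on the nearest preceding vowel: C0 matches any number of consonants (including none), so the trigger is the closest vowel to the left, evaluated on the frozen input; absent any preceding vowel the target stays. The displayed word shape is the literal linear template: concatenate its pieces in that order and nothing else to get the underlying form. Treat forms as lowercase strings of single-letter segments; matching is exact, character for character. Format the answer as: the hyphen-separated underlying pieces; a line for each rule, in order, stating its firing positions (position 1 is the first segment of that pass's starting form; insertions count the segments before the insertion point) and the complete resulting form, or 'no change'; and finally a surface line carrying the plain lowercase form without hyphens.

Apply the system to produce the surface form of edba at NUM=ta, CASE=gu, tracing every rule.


underlying: edba-iti-sap
1. e -> o, i -> u / B C0 _: fires at position(s) 5: edbautisap
surface: edbautisap


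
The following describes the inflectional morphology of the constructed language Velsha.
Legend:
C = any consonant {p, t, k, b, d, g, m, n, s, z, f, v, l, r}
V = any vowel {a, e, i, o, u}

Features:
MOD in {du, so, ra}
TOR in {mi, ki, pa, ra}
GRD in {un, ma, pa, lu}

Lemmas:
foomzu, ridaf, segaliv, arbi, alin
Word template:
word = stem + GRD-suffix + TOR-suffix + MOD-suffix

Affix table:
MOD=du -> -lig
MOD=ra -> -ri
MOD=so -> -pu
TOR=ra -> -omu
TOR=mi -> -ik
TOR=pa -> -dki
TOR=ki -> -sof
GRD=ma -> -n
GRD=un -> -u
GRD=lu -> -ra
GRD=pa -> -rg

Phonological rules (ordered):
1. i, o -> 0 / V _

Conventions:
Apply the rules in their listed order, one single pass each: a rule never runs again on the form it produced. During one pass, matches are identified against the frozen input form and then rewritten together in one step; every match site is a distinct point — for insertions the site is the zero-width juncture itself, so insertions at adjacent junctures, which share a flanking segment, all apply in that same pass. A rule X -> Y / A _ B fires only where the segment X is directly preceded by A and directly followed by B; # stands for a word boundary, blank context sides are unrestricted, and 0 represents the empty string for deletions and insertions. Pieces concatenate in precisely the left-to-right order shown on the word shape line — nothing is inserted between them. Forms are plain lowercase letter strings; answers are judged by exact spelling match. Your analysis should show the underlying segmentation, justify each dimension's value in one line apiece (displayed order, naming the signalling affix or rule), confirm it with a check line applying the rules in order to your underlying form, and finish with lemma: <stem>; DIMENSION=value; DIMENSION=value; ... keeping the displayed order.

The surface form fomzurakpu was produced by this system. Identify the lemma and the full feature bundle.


underlying: foomzu-ra-ik-pu
MOD=so - signalled by the affix -pu
TOR=mi - signalled by the affix -ik
GRD=lu - signalled by the affix -ra
check: foomzuraikpu -> fomzurakpu
lemma: foomzu; MOD=so; TOR=mi; GRD=lu


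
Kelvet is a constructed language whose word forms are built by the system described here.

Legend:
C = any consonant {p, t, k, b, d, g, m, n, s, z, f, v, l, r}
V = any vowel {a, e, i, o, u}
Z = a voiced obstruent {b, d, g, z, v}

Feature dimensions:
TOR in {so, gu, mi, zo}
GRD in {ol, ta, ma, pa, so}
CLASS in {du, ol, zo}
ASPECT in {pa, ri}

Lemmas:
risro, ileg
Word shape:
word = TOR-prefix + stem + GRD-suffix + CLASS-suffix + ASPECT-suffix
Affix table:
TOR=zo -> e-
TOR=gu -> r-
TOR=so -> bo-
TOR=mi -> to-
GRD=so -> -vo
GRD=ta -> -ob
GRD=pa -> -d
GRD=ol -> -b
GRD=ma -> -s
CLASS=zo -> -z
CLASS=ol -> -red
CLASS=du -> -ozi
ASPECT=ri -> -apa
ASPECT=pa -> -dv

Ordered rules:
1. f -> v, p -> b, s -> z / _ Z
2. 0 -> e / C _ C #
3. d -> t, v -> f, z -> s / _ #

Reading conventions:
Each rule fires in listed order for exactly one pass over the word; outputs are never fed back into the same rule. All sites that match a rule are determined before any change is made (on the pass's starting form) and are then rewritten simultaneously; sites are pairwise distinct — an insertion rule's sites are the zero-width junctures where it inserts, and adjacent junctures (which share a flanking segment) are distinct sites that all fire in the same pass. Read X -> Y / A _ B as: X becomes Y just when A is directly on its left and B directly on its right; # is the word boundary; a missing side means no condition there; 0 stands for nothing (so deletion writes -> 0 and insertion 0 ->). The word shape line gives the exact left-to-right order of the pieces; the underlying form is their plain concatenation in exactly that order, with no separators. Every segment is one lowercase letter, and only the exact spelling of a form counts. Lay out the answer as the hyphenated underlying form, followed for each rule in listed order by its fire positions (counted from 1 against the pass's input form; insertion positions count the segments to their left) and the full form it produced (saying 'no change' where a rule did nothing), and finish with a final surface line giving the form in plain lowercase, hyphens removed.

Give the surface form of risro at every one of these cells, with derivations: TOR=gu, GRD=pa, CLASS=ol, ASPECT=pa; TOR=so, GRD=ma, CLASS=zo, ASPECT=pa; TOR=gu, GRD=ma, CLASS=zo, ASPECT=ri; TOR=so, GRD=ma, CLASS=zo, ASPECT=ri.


cell TOR=gu, GRD=pa, CLASS=ol, ASPECT=pa:
underlying: r-risro-d-red-dv
1. f -> v, p -> b, s -> z / _ Z: no change
2. 0 -> e / C _ C #: inserts after position(s) 11: rrisrodreddev
3. d -> t, v -> f, z -> s / _ #: fires at position(s) 13: rrisrodreddef
surface: rrisrodreddef

cell TOR=so, GRD=ma, CLASS=zo, ASPECT=pa:
underlying: bo-risro-s-z-dv
1. f -> v, p -> b, s -> z / _ Z: fires at position(s) 8: borisrozzdv
2. 0 -> e / C _ C #: inserts after position(s) 10: borisrozzdev
3. d -> t, v -> f, z -> s / _ #: fires at position(s) 12: borisrozzdef
surface: borisrozzdef

cell TOR=gu, GRD=ma, CLASS=zo, ASPECT=ri:
underlying: r-risro-s-z-apa
1. f -> v, p -> b, s -> z / _ Z: fires at position(s) 7: rrisrozzapa
2. 0 -> e / C _ C #: no change
3. d -> t, v -> f, z -> s / _ #: no change
surface: rrisrozzapa

cell TOR=so, GRD=ma, CLASS=zo, ASPECT=ri:
underlying: bo-risro-s-z-apa
1. f -> v, p -> b, s -> z / _ Z: fires at position(s) 8: borisrozzapa
2. 0 -> e / C _ C #: no change
3. d -> t, v -> f, z -> s / _ #: no change
surface: borisrozzapa


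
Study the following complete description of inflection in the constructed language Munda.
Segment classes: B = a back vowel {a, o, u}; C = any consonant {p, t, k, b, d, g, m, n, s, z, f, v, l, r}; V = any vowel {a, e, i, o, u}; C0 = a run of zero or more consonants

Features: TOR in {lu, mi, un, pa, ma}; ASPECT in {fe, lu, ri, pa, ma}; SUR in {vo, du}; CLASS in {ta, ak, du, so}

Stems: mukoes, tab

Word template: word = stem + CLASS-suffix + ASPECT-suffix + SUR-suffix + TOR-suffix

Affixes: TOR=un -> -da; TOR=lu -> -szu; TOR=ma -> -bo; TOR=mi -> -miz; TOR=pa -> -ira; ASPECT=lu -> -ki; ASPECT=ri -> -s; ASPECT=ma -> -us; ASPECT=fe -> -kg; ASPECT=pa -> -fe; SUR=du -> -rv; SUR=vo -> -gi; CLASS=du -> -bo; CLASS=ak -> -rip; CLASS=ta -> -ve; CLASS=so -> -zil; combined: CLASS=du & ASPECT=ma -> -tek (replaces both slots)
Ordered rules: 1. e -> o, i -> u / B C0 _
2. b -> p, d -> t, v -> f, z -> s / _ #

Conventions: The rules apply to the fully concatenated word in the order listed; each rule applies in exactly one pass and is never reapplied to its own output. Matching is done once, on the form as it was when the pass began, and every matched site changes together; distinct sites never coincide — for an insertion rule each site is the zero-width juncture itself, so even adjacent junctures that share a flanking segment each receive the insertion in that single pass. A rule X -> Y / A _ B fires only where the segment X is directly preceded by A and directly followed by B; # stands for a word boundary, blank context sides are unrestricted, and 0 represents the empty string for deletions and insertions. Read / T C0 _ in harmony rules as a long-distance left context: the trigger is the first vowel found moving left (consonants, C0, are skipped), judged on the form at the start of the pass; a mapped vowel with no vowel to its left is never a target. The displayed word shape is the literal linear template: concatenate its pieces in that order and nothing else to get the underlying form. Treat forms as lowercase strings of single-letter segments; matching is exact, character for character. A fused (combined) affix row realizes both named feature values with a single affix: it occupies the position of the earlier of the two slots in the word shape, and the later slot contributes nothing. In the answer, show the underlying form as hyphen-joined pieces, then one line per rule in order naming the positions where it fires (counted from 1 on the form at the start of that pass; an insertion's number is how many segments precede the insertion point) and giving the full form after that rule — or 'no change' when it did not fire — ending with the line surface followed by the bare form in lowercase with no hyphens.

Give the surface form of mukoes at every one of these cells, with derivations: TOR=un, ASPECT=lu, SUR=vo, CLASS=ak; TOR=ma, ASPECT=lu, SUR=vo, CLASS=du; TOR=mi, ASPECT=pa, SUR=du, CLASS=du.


cell TOR=un, ASPECT=lu, SUR=vo, CLASS=ak:
underlying: mukoes-rip-ki-gi-da
1. e -> o, i -> u / B C0 _: fires at position(s) 5: mukoosripkigida
2. b -> p, d -> t, v -> f, z -> s / _ #: no change
surface: mukoosripkigida

cell TOR=ma, ASPECT=lu, SUR=vo, CLASS=du:
underlying: mukoes-bo-ki-gi-bo
1. e -> o, i -> u / B C0 _: fires at position(s) 5, 10: mukoosbokugibo
2. b -> p, d -> t, v -> f, z -> s / _ #: no change
surface: mukoosbokugibo

cell TOR=mi, ASPECT=pa, SUR=du, CLASS=du:
underlying: mukoes-bo-fe-rv-miz
1. e -> o, i -> u / B C0 _: fires at position(s) 5, 10: mukoosboforvmiz
2. b -> p, d -> t, v -> f, z -> s / _ #: fires at position(s) 15: mukoosboforvmis
surface: mukoosboforvmis


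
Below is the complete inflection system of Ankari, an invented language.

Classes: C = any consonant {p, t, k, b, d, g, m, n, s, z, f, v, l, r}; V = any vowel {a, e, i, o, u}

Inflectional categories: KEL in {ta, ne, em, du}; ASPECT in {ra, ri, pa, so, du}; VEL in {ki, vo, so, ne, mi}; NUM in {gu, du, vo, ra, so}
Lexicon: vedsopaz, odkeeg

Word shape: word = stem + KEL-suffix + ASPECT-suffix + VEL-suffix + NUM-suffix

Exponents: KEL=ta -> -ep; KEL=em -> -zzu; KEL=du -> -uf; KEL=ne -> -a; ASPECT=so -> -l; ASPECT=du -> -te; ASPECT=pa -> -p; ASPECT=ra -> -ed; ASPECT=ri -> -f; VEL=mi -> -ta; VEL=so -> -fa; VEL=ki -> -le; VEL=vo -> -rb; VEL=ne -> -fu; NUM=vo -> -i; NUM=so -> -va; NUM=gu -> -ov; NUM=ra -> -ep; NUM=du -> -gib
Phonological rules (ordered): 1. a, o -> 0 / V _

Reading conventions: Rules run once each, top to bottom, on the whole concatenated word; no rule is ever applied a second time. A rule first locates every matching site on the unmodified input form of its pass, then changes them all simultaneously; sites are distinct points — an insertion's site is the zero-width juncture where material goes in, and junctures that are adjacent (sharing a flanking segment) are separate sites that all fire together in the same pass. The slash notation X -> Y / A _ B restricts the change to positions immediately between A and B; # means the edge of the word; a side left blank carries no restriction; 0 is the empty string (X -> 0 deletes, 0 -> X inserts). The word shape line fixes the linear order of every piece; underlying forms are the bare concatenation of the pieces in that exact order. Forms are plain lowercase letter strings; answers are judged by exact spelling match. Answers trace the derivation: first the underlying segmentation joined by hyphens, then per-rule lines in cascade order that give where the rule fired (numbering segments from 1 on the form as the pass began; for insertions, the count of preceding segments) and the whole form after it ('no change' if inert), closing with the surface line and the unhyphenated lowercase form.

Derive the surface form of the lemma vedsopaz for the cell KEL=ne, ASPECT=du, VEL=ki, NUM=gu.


underlying: vedsopaz-a-te-le-ov
1. a, o -> 0 / V _: fires at position(s) 14: vedsopazatelev
surface: vedsopazatelev


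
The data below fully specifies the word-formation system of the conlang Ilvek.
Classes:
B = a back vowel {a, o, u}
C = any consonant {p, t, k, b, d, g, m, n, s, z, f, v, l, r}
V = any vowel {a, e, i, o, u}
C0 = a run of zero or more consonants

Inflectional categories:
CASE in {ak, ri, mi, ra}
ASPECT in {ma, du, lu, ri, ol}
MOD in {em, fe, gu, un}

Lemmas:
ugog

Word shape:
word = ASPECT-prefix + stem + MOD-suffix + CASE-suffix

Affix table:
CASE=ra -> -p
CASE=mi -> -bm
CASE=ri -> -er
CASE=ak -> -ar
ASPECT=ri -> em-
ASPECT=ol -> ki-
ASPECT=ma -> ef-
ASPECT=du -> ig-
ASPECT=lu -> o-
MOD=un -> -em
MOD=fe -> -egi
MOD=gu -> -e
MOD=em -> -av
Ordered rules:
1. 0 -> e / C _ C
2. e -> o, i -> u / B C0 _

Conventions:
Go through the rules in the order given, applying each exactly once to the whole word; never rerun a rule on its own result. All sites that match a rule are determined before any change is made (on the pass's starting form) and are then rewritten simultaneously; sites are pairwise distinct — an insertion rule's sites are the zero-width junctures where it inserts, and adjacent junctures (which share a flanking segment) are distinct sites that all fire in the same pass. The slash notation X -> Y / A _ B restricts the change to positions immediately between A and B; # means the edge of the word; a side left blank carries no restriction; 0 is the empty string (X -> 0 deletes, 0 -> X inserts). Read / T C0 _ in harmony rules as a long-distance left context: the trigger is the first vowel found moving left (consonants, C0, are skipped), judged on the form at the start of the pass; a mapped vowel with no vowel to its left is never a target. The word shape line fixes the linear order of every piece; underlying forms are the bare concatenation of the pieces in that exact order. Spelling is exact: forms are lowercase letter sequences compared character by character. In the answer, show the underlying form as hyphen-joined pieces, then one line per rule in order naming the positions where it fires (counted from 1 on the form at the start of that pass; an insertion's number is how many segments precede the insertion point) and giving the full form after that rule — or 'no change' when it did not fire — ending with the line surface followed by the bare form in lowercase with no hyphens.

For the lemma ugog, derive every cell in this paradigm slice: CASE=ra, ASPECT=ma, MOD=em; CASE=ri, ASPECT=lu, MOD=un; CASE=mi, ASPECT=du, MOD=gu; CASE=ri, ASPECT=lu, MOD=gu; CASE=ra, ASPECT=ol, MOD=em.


cell CASE=ra, ASPECT=ma, MOD=em:
underlying: ef-ugog-av-p
1. 0 -> e / C _ C: inserts after position(s) 8: efugogavep
2. e -> o, i -> u / B C0 _: fires at position(s) 9: efugogavop
surface: efugogavop

cell CASE=ri, ASPECT=lu, MOD=un:
underlying: o-ugog-em-er
1. 0 -> e / C _ C: no change
2. e -> o, i -> u / B C0 _: fires at position(s) 6: ougogomer
surface: ougogomer

cell CASE=mi, ASPECT=du, MOD=gu:
underlying: ig-ugog-e-bm
1. 0 -> e / C _ C: inserts after position(s) 8: igugogebem
2. e -> o, i -> u / B C0 _: fires at position(s) 7: igugogobem
surface: igugogobem

cell CASE=ri, ASPECT=lu, MOD=gu:
underlying: o-ugog-e-er
1. 0 -> e / C _ C: no change
2. e -> o, i -> u / B C0 _: fires at position(s) 6: ougogoer
surface: ougogoer

cell CASE=ra, ASPECT=ol, MOD=em:
underlying: ki-ugog-av-p
1. 0 -> e / C _ C: inserts after position(s) 8: kiugogavep
2. e -> o, i -> u / B C0 _: fires at position(s) 9: kiugogavop
surface: kiugogavop
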